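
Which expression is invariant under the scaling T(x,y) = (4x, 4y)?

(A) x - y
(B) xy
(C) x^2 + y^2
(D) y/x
D

Under the uniform scaling T(x,y) = (4x, 4y):
Substitute the transformed coordinates into each option and compare with the original:
(A) x - y  ->  (4x) - (4y) = 4x - 4y   [differs from x - y: not invariant]
(B) xy  ->  (4x)(4y) = 16xy   [differs from xy: not invariant]
(C) x^2 + y^2  ->  (4x)^2 + (4y)^2 = 16x^2 + 16y^2   [differs from x^2 + y^2: not invariant]
(D) y/x  ->  (4y)/(4x) = y/x   [equals y/x: invariant]

Only option (D), y/x, is unchanged by the transformation.
The common factor 4 cancels in a ratio of coordinates, while sums, products and sums of squares pick up factors of 4 or 16.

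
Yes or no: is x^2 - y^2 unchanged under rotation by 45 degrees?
No

Applying rotation by 45 degrees: x' = x*cos(45 degrees) - y*sin(45 degrees) = sqrt(2)x/2 - sqrt(2)y/2, y' = x*sin(45 degrees) + y*cos(45 degrees) = sqrt(2)x/2 + sqrt(2)y/2

Substituting into x^2 - y^2:
(sqrt(2)x/2 - sqrt(2)y/2)^2 - (sqrt(2)x/2 + sqrt(2)y/2)^2
= -2xy

This differs from the original expression x^2 - y^2, so it is NOT invariant.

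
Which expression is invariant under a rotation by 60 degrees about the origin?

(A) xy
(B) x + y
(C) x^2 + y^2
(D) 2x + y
C

A rotation by 60 degrees sends (x, y) to (x/2 - sqrt(3)y/2, sqrt(3)x/2 + y/2).
Substitute the transformed coordinates into each option and compare with the original:
(A) xy  ->  (x/2 - sqrt(3)y/2)(sqrt(3)x/2 + y/2) = sqrt(3)x^2/4 - xy/2 - sqrt(3)y^2/4   [differs from xy: not invariant]
(B) x + y  ->  (x/2 - sqrt(3)y/2) + (sqrt(3)x/2 + y/2) = x/2 + sqrt(3)x/2 - sqrt(3)y/2 + y/2   [differs from x + y: not invariant]
(C) x^2 + y^2  ->  (x/2 - sqrt(3)y/2)^2 + (sqrt(3)x/2 + y/2)^2 = x^2 + y^2   [equals x^2 + y^2: invariant]
(D) 2x + y  ->  2(x/2 - sqrt(3)y/2) + (sqrt(3)x/2 + y/2) = sqrt(3)x/2 + x - sqrt(3)y + y/2   [differs from 2x + y: not invariant]

Only option (C), x^2 + y^2, is unchanged by the transformation.
Geometrically, x^2 + y^2 is the squared distance from the origin, which every rotation about the origin preserves.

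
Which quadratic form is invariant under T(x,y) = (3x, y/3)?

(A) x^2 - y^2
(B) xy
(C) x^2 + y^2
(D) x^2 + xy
B

T multiplies x by 3 and divides y by 3.
Substitute the transformed coordinates into each option and compare with the original:
(A) x^2 - y^2  ->  (3x)^2 - (y/3)^2 = 9x^2 - y^2/9   [differs from x^2 - y^2: not invariant]
(B) xy  ->  (3x)(y/3) = xy   [equals xy: invariant]
(C) x^2 + y^2  ->  (3x)^2 + (y/3)^2 = 9x^2 + y^2/9   [differs from x^2 + y^2: not invariant]
(D) x^2 + xy  ->  (3x)^2 + (3x)(y/3) = 9x^2 + xy   [differs from x^2 + xy: not invariant]

Only option (B), xy, is unchanged by the transformation.
The factors 3 and 1/3 cancel only in the pure product xy.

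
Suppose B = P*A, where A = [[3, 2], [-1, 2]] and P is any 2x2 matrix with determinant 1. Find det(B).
8

By the multiplicative property of determinants, det(B) = det(P*A) = det(P) * det(A) = det(A),
so the determinant is invariant under multiplication by any determinant-1 matrix; we just need det(A).

det(A) = (3)(2) - (2)(-1) = 6 - (-2) = 8

Therefore det(B) = 1 * 8 = 8.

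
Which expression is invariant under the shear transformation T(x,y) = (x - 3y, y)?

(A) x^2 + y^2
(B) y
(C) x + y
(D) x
B

Under the shear T(x,y) = (x - 3y, y):
Substitute the transformed coordinates into each option and compare with the original:
(A) x^2 + y^2  ->  (x - 3y)^2 + (y)^2 = x^2 - 6xy + 10y^2   [differs from x^2 + y^2: not invariant]
(B) y  ->  (y) = y   [equals y: invariant]
(C) x + y  ->  (x - 3y) + (y) = x - 2y   [differs from x + y: not invariant]
(D) x  ->  (x - 3y) = x - 3y   [differs from x: not invariant]

Only option (B), y, is unchanged by the transformation.
A horizontal shear moves points parallel to the x-axis, so the y-coordinate (and any function of y alone) is unchanged.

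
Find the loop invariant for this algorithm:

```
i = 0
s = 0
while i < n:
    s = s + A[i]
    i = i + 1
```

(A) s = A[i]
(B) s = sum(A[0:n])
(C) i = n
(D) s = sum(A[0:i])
D

A loop invariant must hold before the first iteration and be re-established by every execution of the body.

(D) s = sum(A[0:i]): Initially i = 0 and s = 0 = sum of the empty slice A[0:0]. If s = sum(A[0:i]) holds at the top of an iteration, the body sets s to sum(A[0:i]) + A[i] = sum(A[0:i+1]) and then i to i+1, so s = sum(A[0:i]) holds again. At exit i = n, giving s = sum(A[0:n]).

The other options fail:
(A) s = A[i]: after the first iteration s = A[0] but i = 1, so s = A[i] compares s with the wrong element (and fails in general).
(B) s = sum(A[0:n]): false before the loop (s = 0, not the full sum) -- it only becomes true at exit.
(C) i = n: false initially (i = 0); it is the exit condition, not an invariant.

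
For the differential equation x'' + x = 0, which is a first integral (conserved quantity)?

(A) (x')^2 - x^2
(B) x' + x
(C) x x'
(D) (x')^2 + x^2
D

A first integral I satisfies dI/dt = 0 along every solution. Differentiate each option and use the equation of motion:
(A) d/dt[(x')^2 - x^2] = 2x'x'' - 2x x' = -4x x', not identically 0
(B) d/dt[x' + x] = x'' + x' = -x + x', not identically 0
(C) d/dt[x x'] = (x')^2 + x x'' = (x')^2 - x^2, not identically 0
(D) d/dt[(x')^2 + x^2] = 2x'x'' + 2x x' = 2x'(-x) + 2x x' = 0

Only (D) has zero time-derivative. So the energy-like quantity (x')^2 + x^2 is the first integral.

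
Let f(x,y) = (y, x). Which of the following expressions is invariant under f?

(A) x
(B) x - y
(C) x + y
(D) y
C

For f(x,y) = (y, x):
After applying f: x' = y, y' = x. So x' + y' = y + x = x + y.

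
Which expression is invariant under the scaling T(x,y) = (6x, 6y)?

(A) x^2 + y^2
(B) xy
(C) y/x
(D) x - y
C

Under the uniform scaling T(x,y) = (6x, 6y):
Substitute the transformed coordinates into each option and compare with the original:
(A) x^2 + y^2  ->  (6x)^2 + (6y)^2 = 36x^2 + 36y^2   [differs from x^2 + y^2: not invariant]
(B) xy  ->  (6x)(6y) = 36xy   [differs from xy: not invariant]
(C) y/x  ->  (6y)/(6x) = y/x   [equals y/x: invariant]
(D) x - y  ->  (6x) - (6y) = 6x - 6y   [differs from x - y: not invariant]

Only option (C), y/x, is unchanged by the transformation.
The common factor 6 cancels in a ratio of coordinates, while sums, products and sums of squares pick up factors of 6 or 36.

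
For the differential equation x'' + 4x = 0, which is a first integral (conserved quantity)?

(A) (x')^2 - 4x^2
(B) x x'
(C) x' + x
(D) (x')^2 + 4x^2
D

A first integral I satisfies dI/dt = 0 along every solution. Differentiate each option and use the equation of motion:
(A) d/dt[(x')^2 - 4x^2] = 2x'x'' - 8x x' = -16x x', not identically 0
(B) d/dt[x x'] = (x')^2 + x x'' = (x')^2 - 4x^2, not identically 0
(C) d/dt[x' + x] = x'' + x' = -4x + x', not identically 0
(D) d/dt[(x')^2 + 4x^2] = 2x'x'' + 8x x' = 2x'(-4x) + 8x x' = 0

Only (D) has zero time-derivative. So the energy-like quantity (x')^2 + 4x^2 is the first integral.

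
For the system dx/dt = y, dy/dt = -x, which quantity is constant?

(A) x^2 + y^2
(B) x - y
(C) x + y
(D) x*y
A

A first integral I satisfies dI/dt = 0 along every solution. Differentiate each option and use the equation of motion:
(A) d/dt[x^2 + y^2] = 2x*dx/dt + 2y*dy/dt = 2x*y + 2y*(-x) = 0
(B) d/dt[x - y] = y - (-x) = x + y, not identically 0
(C) d/dt[x + y] = y + (-x) = y - x, not identically 0
(D) d/dt[x*y] = (dx/dt)y + x(dy/dt) = y^2 - x^2, not identically 0

Only (A) has zero time-derivative. So x^2 + y^2 (the squared radius; trajectories are circles) is the conserved quantity.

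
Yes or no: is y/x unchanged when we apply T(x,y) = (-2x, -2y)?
Yes

Substitute T(x,y) = (-2x, -2y) into the expression and compare with the original.

Original: y/x
After applying T: (-2y)/(-2x) = y/x

This is identical to the original y/x, so the expression is invariant.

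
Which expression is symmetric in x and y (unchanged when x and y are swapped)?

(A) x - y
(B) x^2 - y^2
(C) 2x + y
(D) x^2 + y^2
D

A symmetric expression is unchanged when the variables are permuted; here the transformation to test is the swap (x, y) -> (y, x).
Substitute the transformed coordinates into each option and compare with the original:
(A) x - y  ->  (y) - (x) = -x + y   [differs from x - y: not invariant]
(B) x^2 - y^2  ->  (y)^2 - (x)^2 = -x^2 + y^2   [differs from x^2 - y^2: not invariant]
(C) 2x + y  ->  2(y) + (x) = x + 2y   [differs from 2x + y: not invariant]
(D) x^2 + y^2  ->  (y)^2 + (x)^2 = x^2 + y^2   [equals x^2 + y^2: invariant]

Only option (D), x^2 + y^2, is unchanged by the transformation.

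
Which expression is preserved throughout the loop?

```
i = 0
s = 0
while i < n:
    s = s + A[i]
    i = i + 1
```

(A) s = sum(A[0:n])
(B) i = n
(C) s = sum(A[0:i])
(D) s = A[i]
C

A loop invariant must hold before the first iteration and be re-established by every execution of the body.

(C) s = sum(A[0:i]): Initially i = 0 and s = 0 = sum of the empty slice A[0:0]. If s = sum(A[0:i]) holds at the top of an iteration, the body sets s to sum(A[0:i]) + A[i] = sum(A[0:i+1]) and then i to i+1, so s = sum(A[0:i]) holds again. At exit i = n, giving s = sum(A[0:n]).

The other options fail:
(A) s = sum(A[0:n]): false before the loop (s = 0, not the full sum) -- it only becomes true at exit.
(B) i = n: false initially (i = 0); it is the exit condition, not an invariant.
(D) s = A[i]: after the first iteration s = A[0] but i = 1, so s = A[i] compares s with the wrong element (and fails in general).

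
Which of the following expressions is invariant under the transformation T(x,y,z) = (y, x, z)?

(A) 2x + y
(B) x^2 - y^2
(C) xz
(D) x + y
D

Apply T(x,y,z) = (y, x, z) to each option, i.e. replace (x, y, z) by the transformed coordinates.
Substitute the transformed coordinates into each option and compare with the original:
(A) 2x + y  ->  2(y) + (x) = x + 2y   [differs from 2x + y: not invariant]
(B) x^2 - y^2  ->  (y)^2 - (x)^2 = -x^2 + y^2   [differs from x^2 - y^2: not invariant]
(C) xz  ->  (y)(z) = yz   [differs from xz: not invariant]
(D) x + y  ->  (y) + (x) = x + y   [equals x + y: invariant]

Only option (D), x + y, is unchanged by the transformation.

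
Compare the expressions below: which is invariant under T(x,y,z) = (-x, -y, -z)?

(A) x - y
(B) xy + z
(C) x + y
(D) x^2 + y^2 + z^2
D

Apply T(x,y,z) = (-x, -y, -z) to each option, i.e. replace (x, y, z) by the transformed coordinates.
Substitute the transformed coordinates into each option and compare with the original:
(A) x - y  ->  (-x) - (-y) = -x + y   [differs from x - y: not invariant]
(B) xy + z  ->  (-x)(-y) + (-z) = xy - z   [differs from xy + z: not invariant]
(C) x + y  ->  (-x) + (-y) = -x - y   [differs from x + y: not invariant]
(D) x^2 + y^2 + z^2  ->  (-x)^2 + (-y)^2 + (-z)^2 = x^2 + y^2 + z^2   [equals x^2 + y^2 + z^2: invariant]

Only option (D), x^2 + y^2 + z^2, is unchanged by the transformation.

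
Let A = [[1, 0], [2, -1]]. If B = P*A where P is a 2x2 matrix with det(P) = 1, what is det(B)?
-1

By the multiplicative property of determinants, det(B) = det(P*A) = det(P) * det(A) = det(A),
so the determinant is invariant under multiplication by any determinant-1 matrix; we just need det(A).

det(A) = (1)(-1) - (0)(2) = -1 - 0 = -1

Therefore det(B) = 1 * (-1) = -1.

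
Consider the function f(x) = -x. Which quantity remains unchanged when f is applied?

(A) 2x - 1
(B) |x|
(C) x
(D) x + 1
B

For f(x) = -x:
Applying f replaces x by -x. Since |-x| = |x|, the absolute value is unchanged by f, whereas x -> -x, 2x - 1 -> -2x - 1 and x + 1 -> -x + 1 all change.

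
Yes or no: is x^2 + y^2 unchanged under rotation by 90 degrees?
Yes

Applying rotation by 90 degrees: x' = x*cos(90 degrees) - y*sin(90 degrees) = -y, y' = x*sin(90 degrees) + y*cos(90 degrees) = x

Substituting into x^2 + y^2:
(-y)^2 + (x)^2
= x^2 + y^2

This equals the original expression x^2 + y^2, so it IS invariant.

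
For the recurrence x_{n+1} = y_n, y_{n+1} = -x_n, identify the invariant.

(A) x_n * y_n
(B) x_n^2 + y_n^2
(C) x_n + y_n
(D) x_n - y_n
B

For the recurrence x_{n+1} = y_n, y_{n+1} = -x_n:

x_{n+1}^2 + y_{n+1}^2 = y_n^2 + (-x_n)^2 = x_n^2 + y_n^2
The sum of squares is conserved (like energy in a harmonic oscillator).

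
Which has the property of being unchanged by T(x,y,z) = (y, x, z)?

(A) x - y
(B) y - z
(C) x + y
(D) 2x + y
C

Apply T(x,y,z) = (y, x, z) to each option, i.e. replace (x, y, z) by the transformed coordinates.
Substitute the transformed coordinates into each option and compare with the original:
(A) x - y  ->  (y) - (x) = -x + y   [differs from x - y: not invariant]
(B) y - z  ->  (x) - (z) = x - z   [differs from y - z: not invariant]
(C) x + y  ->  (y) + (x) = x + y   [equals x + y: invariant]
(D) 2x + y  ->  2(y) + (x) = x + 2y   [differs from 2x + y: not invariant]

Only option (C), x + y, is unchanged by the transformation.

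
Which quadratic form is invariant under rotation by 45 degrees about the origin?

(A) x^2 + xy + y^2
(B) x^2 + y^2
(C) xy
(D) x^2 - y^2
B

Rotation by 45 degrees sends (x, y) to (sqrt(2)x/2 - sqrt(2)y/2, sqrt(2)x/2 + sqrt(2)y/2).
Substitute the transformed coordinates into each option and compare with the original:
(A) x^2 + xy + y^2  ->  (sqrt(2)x/2 - sqrt(2)y/2)^2 + (sqrt(2)x/2 - sqrt(2)y/2)(sqrt(2)x/2 + sqrt(2)y/2) + (sqrt(2)x/2 + sqrt(2)y/2)^2 = 3x^2/2 + y^2/2   [differs from x^2 + xy + y^2: not invariant]
(B) x^2 + y^2  ->  (sqrt(2)x/2 - sqrt(2)y/2)^2 + (sqrt(2)x/2 + sqrt(2)y/2)^2 = x^2 + y^2   [equals x^2 + y^2: invariant]
(C) xy  ->  (sqrt(2)x/2 - sqrt(2)y/2)(sqrt(2)x/2 + sqrt(2)y/2) = x^2/2 - y^2/2   [differs from xy: not invariant]
(D) x^2 - y^2  ->  (sqrt(2)x/2 - sqrt(2)y/2)^2 - (sqrt(2)x/2 + sqrt(2)y/2)^2 = -2xy   [differs from x^2 - y^2: not invariant]

Only option (B), x^2 + y^2, is unchanged by the transformation.
x^2 + y^2 is the squared distance from the origin, which rotations preserve.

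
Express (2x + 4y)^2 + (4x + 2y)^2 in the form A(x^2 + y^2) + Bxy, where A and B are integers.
20(x^2 + y^2) + 32xy

Expanding: (2x + 4y)^2 = 4x^2 + 16xy + 16y^2
(4x + 2y)^2 = 16x^2 + 16xy + 4y^2
Sum = (4+16)(x^2+y^2) + 32xy = 20(x^2 + y^2) + 32xy
This is symmetric in x and y.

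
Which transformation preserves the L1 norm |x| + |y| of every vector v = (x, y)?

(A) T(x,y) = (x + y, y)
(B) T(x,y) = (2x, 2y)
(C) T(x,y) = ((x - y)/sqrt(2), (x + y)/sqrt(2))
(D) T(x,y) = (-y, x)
D

A transformation preserves a norm if ||T(v)|| = ||v|| for every v; a single vector where the norm changes rules an option out.

(A) T(x,y) = (x + y, y): v = (0, 1) has norm |0| + |1| = 1, but T(v) = (1, 1) has norm 2 -- not preserved.
(B) T(x,y) = (2x, 2y): v = (1, 0) has norm |1| + |0| = 1, but T(v) = (2, 0) has norm 2 -- not preserved.
(C) T(x,y) = ((x - y)/sqrt(2), (x + y)/sqrt(2)): v = (1, 0) has norm |1| + |0| = 1, but T(v) = (sqrt(2)/2, sqrt(2)/2) has norm sqrt(2) -- not preserved.
(D) T(x,y) = (-y, x): preserves the norm -- it only permutes the coordinates and/or flips signs, which leaves |x| + |y| unchanged.

Therefore the answer is (D).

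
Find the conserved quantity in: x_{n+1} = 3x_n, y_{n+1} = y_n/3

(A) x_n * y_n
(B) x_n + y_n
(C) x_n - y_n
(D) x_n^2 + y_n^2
A

For the recurrence x_{n+1} = 3x_n, y_{n+1} = y_n/3:

x_{n+1} * y_{n+1} = (3x_n) * (y_n/3) = x_n * y_n
The product is conserved.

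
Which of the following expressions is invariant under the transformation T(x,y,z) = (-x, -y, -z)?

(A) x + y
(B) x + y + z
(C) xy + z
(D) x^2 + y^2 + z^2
D

Apply T(x,y,z) = (-x, -y, -z) to each option, i.e. replace (x, y, z) by the transformed coordinates.
Substitute the transformed coordinates into each option and compare with the original:
(A) x + y  ->  (-x) + (-y) = -x - y   [differs from x + y: not invariant]
(B) x + y + z  ->  (-x) + (-y) + (-z) = -x - y - z   [differs from x + y + z: not invariant]
(C) xy + z  ->  (-x)(-y) + (-z) = xy - z   [differs from xy + z: not invariant]
(D) x^2 + y^2 + z^2  ->  (-x)^2 + (-y)^2 + (-z)^2 = x^2 + y^2 + z^2   [equals x^2 + y^2 + z^2: invariant]

Only option (D), x^2 + y^2 + z^2, is unchanged by the transformation.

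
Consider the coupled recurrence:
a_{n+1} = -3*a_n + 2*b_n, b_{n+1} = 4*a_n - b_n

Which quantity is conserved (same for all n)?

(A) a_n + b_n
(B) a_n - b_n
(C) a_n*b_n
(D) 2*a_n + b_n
A

Replace a_n by a_{n+1} = -3*a_n + 2*b_n and b_n by b_{n+1} = 4*a_n - b_n in each option and simplify:
(A) a_n + b_n  ->  (-3*a_n + 2*b_n) + (4*a_n - b_n) = a_n + b_n   [conserved]
(B) a_n - b_n  ->  (-3*a_n + 2*b_n) - (4*a_n - b_n) = -7*a_n + 3*b_n   [not conserved]
(C) a_n*b_n  ->  (-3*a_n + 2*b_n)*(4*a_n - b_n) = -12*a_n^2 + 11*a_n*b_n - 2*b_n^2   [not conserved]
(D) 2*a_n + b_n  ->  2*(-3*a_n + 2*b_n) + (4*a_n - b_n) = -2*a_n + 3*b_n   [not conserved]

Only (A) a_n + b_n returns to itself after one step, so it is the conserved quantity.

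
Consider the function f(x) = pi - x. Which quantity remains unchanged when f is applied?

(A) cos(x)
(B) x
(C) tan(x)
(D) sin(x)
D

For f(x) = pi - x:
sin(pi - x) = sin(x), so sine is invariant under this transformation.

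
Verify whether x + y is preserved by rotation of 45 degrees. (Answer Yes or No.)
No

Applying rotation by 45 degrees: x' = x*cos(45 degrees) - y*sin(45 degrees) = sqrt(2)x/2 - sqrt(2)y/2, y' = x*sin(45 degrees) + y*cos(45 degrees) = sqrt(2)x/2 + sqrt(2)y/2

Substituting into x + y:
(sqrt(2)x/2 - sqrt(2)y/2) + (sqrt(2)x/2 + sqrt(2)y/2)
= sqrt(2)x

This differs from the original expression x + y, so it is NOT invariant.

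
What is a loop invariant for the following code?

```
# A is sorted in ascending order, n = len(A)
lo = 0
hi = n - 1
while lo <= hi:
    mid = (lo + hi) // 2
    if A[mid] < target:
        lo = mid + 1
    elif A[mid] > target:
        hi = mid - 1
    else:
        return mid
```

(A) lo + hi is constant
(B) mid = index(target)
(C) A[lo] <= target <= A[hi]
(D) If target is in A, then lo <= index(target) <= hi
D

A loop invariant must hold before the first iteration and be re-established by every execution of the body.

(D) If target is in A, then lo <= index(target) <= hi: Before the loop [lo, hi] = [0, n-1] covers every index. When A[mid] < target, sortedness puts target strictly to the right of mid, so setting lo = mid + 1 keeps index(target) in [lo, hi]; symmetrically for hi = mid - 1. Hence 'if target is in A then lo <= index(target) <= hi' holds after every iteration, and when lo > hi it proves target is absent.

The other options fail:
(A) lo + hi is constant: each iteration moves exactly one of lo, hi, so lo + hi changes (e.g. 0 + (n-1) becomes (mid+1) + (n-1)).
(B) mid = index(target): mid is just the current probe; it equals index(target) only on the iteration that returns.
(C) A[lo] <= target <= A[hi]: fails when target is not in A (e.g. target < A[0] already violates it before the loop), so it is not maintained in general.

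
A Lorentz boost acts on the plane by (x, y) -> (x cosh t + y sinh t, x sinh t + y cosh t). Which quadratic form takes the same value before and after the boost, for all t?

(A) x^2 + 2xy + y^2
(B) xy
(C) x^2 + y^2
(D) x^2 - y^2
D

Write x' = x cosh t + y sinh t, y' = x sinh t + y cosh t and substitute into each option:
(A) x^2 + 2xy + y^2: (x' + y')^2 with x' + y' = (x + y)(cosh t + sinh t) = (x + y)e^t, so it becomes (x + y)^2 e^(2t)   [not invariant for t != 0]
(B) xy: (x cosh t + y sinh t)(x sinh t + y cosh t) = xy(cosh^2 t + sinh^2 t) + (x^2 + y^2) sinh t cosh t = xy cosh 2t + (x^2 + y^2)(sinh 2t)/2   [not invariant for t != 0]
(C) x^2 + y^2: (x cosh t + y sinh t)^2 + (x sinh t + y cosh t)^2 = (x^2 + y^2)(cosh^2 t + sinh^2 t) + 4xy sinh t cosh t = (x^2 + y^2) cosh 2t + 2xy sinh 2t   [not invariant for t != 0]
(D) x^2 - y^2: (x cosh t + y sinh t)^2 - (x sinh t + y cosh t)^2 = x^2(cosh^2 t - sinh^2 t) + 2xy(cosh t sinh t - sinh t cosh t) + y^2(sinh^2 t - cosh^2 t) = x^2 - y^2   [invariant, using cosh^2 t - sinh^2 t = 1]

Only (D) x^2 - y^2 is unchanged; it is the Minkowski form preserved by Lorentz boosts, just as x^2 + y^2 is preserved by ordinary rotations.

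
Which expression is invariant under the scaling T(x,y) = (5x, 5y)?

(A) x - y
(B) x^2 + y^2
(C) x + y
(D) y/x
D

Under the uniform scaling T(x,y) = (5x, 5y):
Substitute the transformed coordinates into each option and compare with the original:
(A) x - y  ->  (5x) - (5y) = 5x - 5y   [differs from x - y: not invariant]
(B) x^2 + y^2  ->  (5x)^2 + (5y)^2 = 25x^2 + 25y^2   [differs from x^2 + y^2: not invariant]
(C) x + y  ->  (5x) + (5y) = 5x + 5y   [differs from x + y: not invariant]
(D) y/x  ->  (5y)/(5x) = y/x   [equals y/x: invariant]

Only option (D), y/x, is unchanged by the transformation.
The common factor 5 cancels in a ratio of coordinates, while sums, products and sums of squares pick up factors of 5 or 25.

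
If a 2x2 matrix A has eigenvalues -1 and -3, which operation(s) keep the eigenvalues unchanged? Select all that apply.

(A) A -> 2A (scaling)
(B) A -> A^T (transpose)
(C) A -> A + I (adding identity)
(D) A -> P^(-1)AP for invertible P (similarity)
B and D

Eigenvalues are preserved by:
1. Similarity transformations: A -> P^(-1)AP (same characteristic polynomial)
2. Transpose: A^T has the same eigenvalues as A

Eigenvalues are NOT preserved by:
- Adding identity: eigenvalues become -1+1, -3+1
- Scaling: eigenvalues become -2, -6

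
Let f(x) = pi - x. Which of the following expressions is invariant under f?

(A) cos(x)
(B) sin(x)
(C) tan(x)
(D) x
B

For f(x) = pi - x:
sin(pi - x) = sin(x), so sine is invariant under this transformation.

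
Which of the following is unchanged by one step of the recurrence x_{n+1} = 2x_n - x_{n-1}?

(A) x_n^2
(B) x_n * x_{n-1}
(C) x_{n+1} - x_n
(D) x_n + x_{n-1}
C

For the recurrence x_{n+1} = 2x_n - x_{n-1}:

If x_{n+1} = 2x_n - x_{n-1}, then:
x_{n+1} - x_n = x_n - x_{n-1}
The first difference is constant throughout the sequence.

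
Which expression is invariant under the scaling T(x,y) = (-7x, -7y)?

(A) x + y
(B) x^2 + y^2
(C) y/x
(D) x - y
C

Under the uniform scaling T(x,y) = (-7x, -7y):
Substitute the transformed coordinates into each option and compare with the original:
(A) x + y  ->  (-7x) + (-7y) = -7x - 7y   [differs from x + y: not invariant]
(B) x^2 + y^2  ->  (-7x)^2 + (-7y)^2 = 49x^2 + 49y^2   [differs from x^2 + y^2: not invariant]
(C) y/x  ->  (-7y)/(-7x) = y/x   [equals y/x: invariant]
(D) x - y  ->  (-7x) - (-7y) = -7x + 7y   [differs from x - y: not invariant]

Only option (C), y/x, is unchanged by the transformation.
The common factor -7 cancels in a ratio of coordinates, while sums, products and sums of squares pick up factors of -7 or 49.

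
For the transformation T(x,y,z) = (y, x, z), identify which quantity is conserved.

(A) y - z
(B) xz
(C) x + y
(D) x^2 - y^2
C

Apply T(x,y,z) = (y, x, z) to each option, i.e. replace (x, y, z) by the transformed coordinates.
Substitute the transformed coordinates into each option and compare with the original:
(A) y - z  ->  (x) - (z) = x - z   [differs from y - z: not invariant]
(B) xz  ->  (y)(z) = yz   [differs from xz: not invariant]
(C) x + y  ->  (y) + (x) = x + y   [equals x + y: invariant]
(D) x^2 - y^2  ->  (y)^2 - (x)^2 = -x^2 + y^2   [differs from x^2 - y^2: not invariant]

Only option (C), x + y, is unchanged by the transformation.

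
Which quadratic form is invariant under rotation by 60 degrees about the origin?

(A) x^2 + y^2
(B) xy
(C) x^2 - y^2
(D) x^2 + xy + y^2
A

Rotation by 60 degrees sends (x, y) to (x/2 - sqrt(3)y/2, sqrt(3)x/2 + y/2).
Substitute the transformed coordinates into each option and compare with the original:
(A) x^2 + y^2  ->  (x/2 - sqrt(3)y/2)^2 + (sqrt(3)x/2 + y/2)^2 = x^2 + y^2   [equals x^2 + y^2: invariant]
(B) xy  ->  (x/2 - sqrt(3)y/2)(sqrt(3)x/2 + y/2) = sqrt(3)x^2/4 - xy/2 - sqrt(3)y^2/4   [differs from xy: not invariant]
(C) x^2 - y^2  ->  (x/2 - sqrt(3)y/2)^2 - (sqrt(3)x/2 + y/2)^2 = -x^2/2 - sqrt(3)xy + y^2/2   [differs from x^2 - y^2: not invariant]
(D) x^2 + xy + y^2  ->  (x/2 - sqrt(3)y/2)^2 + (x/2 - sqrt(3)y/2)(sqrt(3)x/2 + y/2) + (sqrt(3)x/2 + y/2)^2 = sqrt(3)x^2/4 + x^2 - xy/2 - sqrt(3)y^2/4 + y^2   [differs from x^2 + xy + y^2: not invariant]

Only option (A), x^2 + y^2, is unchanged by the transformation.
x^2 + y^2 is the squared distance from the origin, which rotations preserve.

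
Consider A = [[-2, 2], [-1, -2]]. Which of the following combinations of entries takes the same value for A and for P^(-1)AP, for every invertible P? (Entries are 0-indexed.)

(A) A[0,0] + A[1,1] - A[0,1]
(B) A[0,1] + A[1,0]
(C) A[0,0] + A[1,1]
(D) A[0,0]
C

A[0,0] + A[1,1] is the trace of A. By the cyclic property of the trace, tr(P^(-1)AP) = tr(APP^(-1)) = tr(A), so it is the same for every matrix similar to A.

The other combinations are not similarity invariants. For example, take P = [[2, 1], [1, 1]] (det P = 1), so P^(-1) = [[1, -1], [-1, 2]] and
B = P^(-1)AP = [[2, 3], [-6, -6]].
Evaluating each option on A and on B:
(A) A[0,0] + A[1,1] - A[0,1]: -6 for A, -7 for B -> changes
(B) A[0,1] + A[1,0]: 1 for A, -3 for B -> changes
(C) A[0,0] + A[1,1]: -4 for A, -4 for B -> unchanged
(D) A[0,0]: -2 for A, 2 for B -> changes

Only (C) A[0,0] + A[1,1] = -4 survives (and it does so for every P, not just this one), so it is the invariant.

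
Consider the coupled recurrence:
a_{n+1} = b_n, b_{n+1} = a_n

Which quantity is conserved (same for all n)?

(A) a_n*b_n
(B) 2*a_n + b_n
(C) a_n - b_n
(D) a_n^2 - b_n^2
A

Replace a_n by a_{n+1} = b_n and b_n by b_{n+1} = a_n in each option and simplify:
(A) a_n*b_n  ->  (b_n)*(a_n) = a_n*b_n   [conserved]
(B) 2*a_n + b_n  ->  2*(b_n) + (a_n) = a_n + 2*b_n   [not conserved]
(C) a_n - b_n  ->  (b_n) - (a_n) = -a_n + b_n   [not conserved]
(D) a_n^2 - b_n^2  ->  (b_n)^2 - (a_n)^2 = -a_n^2 + b_n^2   [not conserved]

Only (A) a_n*b_n returns to itself after one step, so it is the conserved quantity.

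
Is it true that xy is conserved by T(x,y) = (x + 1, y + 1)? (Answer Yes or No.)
No

Substitute T(x,y) = (x + 1, y + 1) into the expression and compare with the original.

Original: xy
After applying T: (x + 1)(y + 1) = xy + x + y + 1

This differs from the original xy (difference: x + y + 1), so the expression is NOT invariant.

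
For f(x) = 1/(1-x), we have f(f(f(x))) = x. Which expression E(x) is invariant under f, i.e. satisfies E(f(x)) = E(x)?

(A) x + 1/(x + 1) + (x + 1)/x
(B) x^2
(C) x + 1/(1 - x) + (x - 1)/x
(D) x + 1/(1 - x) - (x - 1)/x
C

Replace x by f(x) = 1/(1 - x) in each option and simplify. As a quick numerical cross-check, also compare E(4) with E(f(4)) = E(-1/3).

(A) x + 1/(x + 1) + (x + 1)/x  ->  (1/(1 - x)) + 1/((1/(1 - x)) + 1) + ((1/(1 - x)) + 1)/(1/(1 - x)) = (-x^3 + 6x^2 - 11x + 7)/(x^2 - 3x + 2); check: E(4) = 109/20 but E(-1/3) = -5/6.   [not invariant]
(B) x^2  ->  (1/(1 - x))^2 = (x - 1)^(-2); check: E(4) = 16 but E(-1/3) = 1/9.   [not invariant]
(C) x + 1/(1 - x) + (x - 1)/x  ->  (1/(1 - x)) + 1/(1 - (1/(1 - x))) + ((1/(1 - x)) - 1)/(1/(1 - x)), which simplifies back to x + 1/(1 - x) + (x - 1)/x; check: E(4) = 53/12, E(-1/3) = 53/12.   [invariant]
(D) x + 1/(1 - x) - (x - 1)/x  ->  (1/(1 - x)) + 1/(1 - (1/(1 - x))) - ((1/(1 - x)) - 1)/(1/(1 - x)) = (x^2(1 - x) - x + (x - 1)^2)/(x(x - 1)); check: E(4) = 35/12 but E(-1/3) = -43/12.   [not invariant]

Only (C) is unchanged. Indeed f(f(x)) = 1/(1 - 1/(1-x)) = (1-x)/(-x) = (x-1)/x, so E(x) = x + f(x) + f(f(x)) is the sum over the whole 3-cycle; applying f just permutes the three terms cyclically (x -> f(x) -> f(f(x)) -> x), leaving the sum unchanged.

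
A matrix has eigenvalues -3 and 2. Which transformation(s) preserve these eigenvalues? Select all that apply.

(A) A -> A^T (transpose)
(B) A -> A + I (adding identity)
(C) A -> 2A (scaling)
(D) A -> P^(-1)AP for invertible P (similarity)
A and D

Eigenvalues are preserved by:
1. Similarity transformations: A -> P^(-1)AP (same characteristic polynomial)
2. Transpose: A^T has the same eigenvalues as A

Eigenvalues are NOT preserved by:
- Adding identity: eigenvalues become -3+1, 2+1
- Scaling: eigenvalues become -6, 4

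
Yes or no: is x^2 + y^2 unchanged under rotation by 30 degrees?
Yes

Applying rotation by 30 degrees: x' = x*cos(30 degrees) - y*sin(30 degrees) = sqrt(3)x/2 - y/2, y' = x*sin(30 degrees) + y*cos(30 degrees) = x/2 + sqrt(3)y/2

Substituting into x^2 + y^2:
(sqrt(3)x/2 - y/2)^2 + (x/2 + sqrt(3)y/2)^2
= x^2 + y^2

This equals the original expression x^2 + y^2, so it IS invariant.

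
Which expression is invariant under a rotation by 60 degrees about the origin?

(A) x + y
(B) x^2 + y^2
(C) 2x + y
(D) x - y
B

A rotation by 60 degrees sends (x, y) to (x/2 - sqrt(3)y/2, sqrt(3)x/2 + y/2).
Substitute the transformed coordinates into each option and compare with the original:
(A) x + y  ->  (x/2 - sqrt(3)y/2) + (sqrt(3)x/2 + y/2) = x/2 + sqrt(3)x/2 - sqrt(3)y/2 + y/2   [differs from x + y: not invariant]
(B) x^2 + y^2  ->  (x/2 - sqrt(3)y/2)^2 + (sqrt(3)x/2 + y/2)^2 = x^2 + y^2   [equals x^2 + y^2: invariant]
(C) 2x + y  ->  2(x/2 - sqrt(3)y/2) + (sqrt(3)x/2 + y/2) = sqrt(3)x/2 + x - sqrt(3)y + y/2   [differs from 2x + y: not invariant]
(D) x - y  ->  (x/2 - sqrt(3)y/2) - (sqrt(3)x/2 + y/2) = -sqrt(3)x/2 + x/2 - sqrt(3)y/2 - y/2   [differs from x - y: not invariant]

Only option (B), x^2 + y^2, is unchanged by the transformation.
Geometrically, x^2 + y^2 is the squared distance from the origin, which every rotation about the origin preserves.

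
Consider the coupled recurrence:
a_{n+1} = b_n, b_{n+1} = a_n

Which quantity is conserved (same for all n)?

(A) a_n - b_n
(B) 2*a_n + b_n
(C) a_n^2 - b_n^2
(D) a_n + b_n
D

Replace a_n by a_{n+1} = b_n and b_n by b_{n+1} = a_n in each option and simplify:
(A) a_n - b_n  ->  (b_n) - (a_n) = -a_n + b_n   [not conserved]
(B) 2*a_n + b_n  ->  2*(b_n) + (a_n) = a_n + 2*b_n   [not conserved]
(C) a_n^2 - b_n^2  ->  (b_n)^2 - (a_n)^2 = -a_n^2 + b_n^2   [not conserved]
(D) a_n + b_n  ->  (b_n) + (a_n) = a_n + b_n   [conserved]

Only (D) a_n + b_n returns to itself after one step, so it is the conserved quantity.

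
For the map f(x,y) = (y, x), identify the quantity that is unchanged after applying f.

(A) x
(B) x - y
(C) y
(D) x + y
D

For f(x,y) = (y, x):
After applying f: x' = y, y' = x. So x' + y' = y + x = x + y.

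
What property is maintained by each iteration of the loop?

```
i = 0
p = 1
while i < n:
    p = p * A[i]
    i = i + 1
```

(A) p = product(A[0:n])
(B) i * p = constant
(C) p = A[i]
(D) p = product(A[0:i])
D

A loop invariant must hold before the first iteration and be re-established by every execution of the body.

(D) p = product(A[0:i]): Initially i = 0 and p = 1 = product of the empty slice A[0:0]. If p = product(A[0:i]) holds at the top of an iteration, the body sets p to product(A[0:i]) * A[i] = product(A[0:i+1]) and then i to i+1, so the property is restored. At exit i = n, giving p = product(A[0:n]).

The other options fail:
(A) p = product(A[0:n]): false before the loop (p = 1, not the full product) -- it only becomes true at exit.
(B) i * p = constant: initially i * p = 0, but after one iteration it is 1 * A[0], which is nonzero in general.
(C) p = A[i]: after the first iteration p = A[0] but i = 1; in general p is a product of several elements, not a single one.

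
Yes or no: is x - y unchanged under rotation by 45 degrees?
No

Applying rotation by 45 degrees: x' = x*cos(45 degrees) - y*sin(45 degrees) = sqrt(2)x/2 - sqrt(2)y/2, y' = x*sin(45 degrees) + y*cos(45 degrees) = sqrt(2)x/2 + sqrt(2)y/2

Substituting into x - y:
(sqrt(2)x/2 - sqrt(2)y/2) - (sqrt(2)x/2 + sqrt(2)y/2)
= -sqrt(2)y

This differs from the original expression x - y, so it is NOT invariant.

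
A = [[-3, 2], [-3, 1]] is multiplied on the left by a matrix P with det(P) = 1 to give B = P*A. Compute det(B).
3

By the multiplicative property of determinants, det(B) = det(P*A) = det(P) * det(A) = det(A),
so the determinant is invariant under multiplication by any determinant-1 matrix; we just need det(A).

det(A) = (-3)(1) - (2)(-3) = -3 - (-6) = 3

Therefore det(B) = 1 * 3 = 3.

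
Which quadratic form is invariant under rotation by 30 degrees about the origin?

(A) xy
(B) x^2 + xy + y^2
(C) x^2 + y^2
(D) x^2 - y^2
C

Rotation by 30 degrees sends (x, y) to (sqrt(3)x/2 - y/2, x/2 + sqrt(3)y/2).
Substitute the transformed coordinates into each option and compare with the original:
(A) xy  ->  (sqrt(3)x/2 - y/2)(x/2 + sqrt(3)y/2) = sqrt(3)x^2/4 + xy/2 - sqrt(3)y^2/4   [differs from xy: not invariant]
(B) x^2 + xy + y^2  ->  (sqrt(3)x/2 - y/2)^2 + (sqrt(3)x/2 - y/2)(x/2 + sqrt(3)y/2) + (x/2 + sqrt(3)y/2)^2 = sqrt(3)x^2/4 + x^2 + xy/2 - sqrt(3)y^2/4 + y^2   [differs from x^2 + xy + y^2: not invariant]
(C) x^2 + y^2  ->  (sqrt(3)x/2 - y/2)^2 + (x/2 + sqrt(3)y/2)^2 = x^2 + y^2   [equals x^2 + y^2: invariant]
(D) x^2 - y^2  ->  (sqrt(3)x/2 - y/2)^2 - (x/2 + sqrt(3)y/2)^2 = x^2/2 - sqrt(3)xy - y^2/2   [differs from x^2 - y^2: not invariant]

Only option (C), x^2 + y^2, is unchanged by the transformation.
x^2 + y^2 is the squared distance from the origin, which rotations preserve.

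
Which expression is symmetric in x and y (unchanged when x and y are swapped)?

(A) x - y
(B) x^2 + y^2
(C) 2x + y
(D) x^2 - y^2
B

A symmetric expression is unchanged when the variables are permuted; here the transformation to test is the swap (x, y) -> (y, x).
Substitute the transformed coordinates into each option and compare with the original:
(A) x - y  ->  (y) - (x) = -x + y   [differs from x - y: not invariant]
(B) x^2 + y^2  ->  (y)^2 + (x)^2 = x^2 + y^2   [equals x^2 + y^2: invariant]
(C) 2x + y  ->  2(y) + (x) = x + 2y   [differs from 2x + y: not invariant]
(D) x^2 - y^2  ->  (y)^2 - (x)^2 = -x^2 + y^2   [differs from x^2 - y^2: not invariant]

Only option (B), x^2 + y^2, is unchanged by the transformation.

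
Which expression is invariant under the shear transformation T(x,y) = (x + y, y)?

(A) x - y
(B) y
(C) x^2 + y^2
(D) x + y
B

Under the shear T(x,y) = (x + y, y):
Substitute the transformed coordinates into each option and compare with the original:
(A) x - y  ->  (x + y) - (y) = x   [differs from x - y: not invariant]
(B) y  ->  (y) = y   [equals y: invariant]
(C) x^2 + y^2  ->  (x + y)^2 + (y)^2 = x^2 + 2xy + 2y^2   [differs from x^2 + y^2: not invariant]
(D) x + y  ->  (x + y) + (y) = x + 2y   [differs from x + y: not invariant]

Only option (B), y, is unchanged by the transformation.
A horizontal shear moves points parallel to the x-axis, so the y-coordinate (and any function of y alone) is unchanged.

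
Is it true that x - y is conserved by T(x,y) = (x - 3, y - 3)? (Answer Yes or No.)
Yes

Substitute T(x,y) = (x - 3, y - 3) into the expression and compare with the original.

Original: x - y
After applying T: (x - 3) - (y - 3) = x - y

This is identical to the original x - y, so the expression is invariant.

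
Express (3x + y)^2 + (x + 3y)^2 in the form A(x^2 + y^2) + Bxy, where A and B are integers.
10(x^2 + y^2) + 12xy

Expanding: (3x + y)^2 = 9x^2 + 6xy + y^2
(x + 3y)^2 = x^2 + 6xy + 9y^2
Sum = (9+1)(x^2+y^2) + 12xy = 10(x^2 + y^2) + 12xy
This is symmetric in x and y.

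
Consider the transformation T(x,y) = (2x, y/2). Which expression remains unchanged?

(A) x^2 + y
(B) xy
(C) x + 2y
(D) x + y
B

An expression E(x,y) is invariant under T if E(T(x,y)) = E(x,y). Here T(x,y) = (2x, y/2).
Substitute the transformed coordinates into each option and compare with the original:
(A) x^2 + y  ->  (2x)^2 + (y/2) = 4x^2 + y/2   [differs from x^2 + y: not invariant]
(B) xy  ->  (2x)(y/2) = xy   [equals xy: invariant]
(C) x + 2y  ->  (2x) + 2(y/2) = 2x + y   [differs from x + 2y: not invariant]
(D) x + y  ->  (2x) + (y/2) = 2x + y/2   [differs from x + y: not invariant]

Only option (B), xy, is unchanged by the transformation.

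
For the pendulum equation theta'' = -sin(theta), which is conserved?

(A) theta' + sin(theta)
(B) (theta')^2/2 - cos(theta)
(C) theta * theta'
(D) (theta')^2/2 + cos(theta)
B

A first integral I satisfies dI/dt = 0 along every solution. Differentiate each option and use the equation of motion:
(A) d/dt[theta' + sin(theta)] = theta'' + cos(theta) theta' = -sin(theta) + theta' cos(theta), not identically 0
(B) d/dt[(theta')^2/2 - cos(theta)] = theta' theta'' + sin(theta) theta' = theta'(-sin(theta)) + theta' sin(theta) = 0
(C) d/dt[theta * theta'] = (theta')^2 + theta theta'' = (theta')^2 - theta sin(theta), not identically 0
(D) d/dt[(theta')^2/2 + cos(theta)] = theta' theta'' - sin(theta) theta' = -2 theta' sin(theta), not identically 0

Only (B) has zero time-derivative. This is the total energy: kinetic (theta')^2/2 plus potential -cos(theta).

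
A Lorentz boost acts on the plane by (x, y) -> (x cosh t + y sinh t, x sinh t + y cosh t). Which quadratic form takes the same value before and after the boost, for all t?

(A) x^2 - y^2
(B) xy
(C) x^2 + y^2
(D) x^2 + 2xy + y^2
A

Write x' = x cosh t + y sinh t, y' = x sinh t + y cosh t and substitute into each option:
(A) x^2 - y^2: (x cosh t + y sinh t)^2 - (x sinh t + y cosh t)^2 = x^2(cosh^2 t - sinh^2 t) + 2xy(cosh t sinh t - sinh t cosh t) + y^2(sinh^2 t - cosh^2 t) = x^2 - y^2   [invariant, using cosh^2 t - sinh^2 t = 1]
(B) xy: (x cosh t + y sinh t)(x sinh t + y cosh t) = xy(cosh^2 t + sinh^2 t) + (x^2 + y^2) sinh t cosh t = xy cosh 2t + (x^2 + y^2)(sinh 2t)/2   [not invariant for t != 0]
(C) x^2 + y^2: (x cosh t + y sinh t)^2 + (x sinh t + y cosh t)^2 = (x^2 + y^2)(cosh^2 t + sinh^2 t) + 4xy sinh t cosh t = (x^2 + y^2) cosh 2t + 2xy sinh 2t   [not invariant for t != 0]
(D) x^2 + 2xy + y^2: (x' + y')^2 with x' + y' = (x + y)(cosh t + sinh t) = (x + y)e^t, so it becomes (x + y)^2 e^(2t)   [not invariant for t != 0]

Only (A) x^2 - y^2 is unchanged; it is the Minkowski form preserved by Lorentz boosts, just as x^2 + y^2 is preserved by ordinary rotations.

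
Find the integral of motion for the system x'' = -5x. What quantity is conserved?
E = (x')^2 + 5x^2

Multiply the equation by x':
x' * x'' = -5x * x'
The left side is d/dt[(x')^2/2] and the right side is d/dt[-5x^2/2], so
d/dt[(x')^2/2 + 5x^2/2] = 0, i.e. (x')^2/2 + 5x^2/2 = constant.
Multiplying by 2, the integral of motion is E = (x')^2 + 5x^2.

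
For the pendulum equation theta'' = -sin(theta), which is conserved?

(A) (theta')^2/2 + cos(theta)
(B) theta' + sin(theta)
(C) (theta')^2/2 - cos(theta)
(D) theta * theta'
C

A first integral I satisfies dI/dt = 0 along every solution. Differentiate each option and use the equation of motion:
(A) d/dt[(theta')^2/2 + cos(theta)] = theta' theta'' - sin(theta) theta' = -2 theta' sin(theta), not identically 0
(B) d/dt[theta' + sin(theta)] = theta'' + cos(theta) theta' = -sin(theta) + theta' cos(theta), not identically 0
(C) d/dt[(theta')^2/2 - cos(theta)] = theta' theta'' + sin(theta) theta' = theta'(-sin(theta)) + theta' sin(theta) = 0
(D) d/dt[theta * theta'] = (theta')^2 + theta theta'' = (theta')^2 - theta sin(theta), not identically 0

Only (C) has zero time-derivative. This is the total energy: kinetic (theta')^2/2 plus potential -cos(theta).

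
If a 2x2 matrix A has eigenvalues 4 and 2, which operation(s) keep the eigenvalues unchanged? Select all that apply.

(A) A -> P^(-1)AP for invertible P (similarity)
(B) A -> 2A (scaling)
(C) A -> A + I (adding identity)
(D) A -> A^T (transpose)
A and D

Eigenvalues are preserved by:
1. Similarity transformations: A -> P^(-1)AP (same characteristic polynomial)
2. Transpose: A^T has the same eigenvalues as A

Eigenvalues are NOT preserved by:
- Adding identity: eigenvalues become 4+1, 2+1
- Scaling: eigenvalues become 8, 4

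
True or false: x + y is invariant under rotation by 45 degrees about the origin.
False

Applying rotation by 45 degrees: x' = x*cos(45 degrees) - y*sin(45 degrees) = sqrt(2)x/2 - sqrt(2)y/2, y' = x*sin(45 degrees) + y*cos(45 degrees) = sqrt(2)x/2 + sqrt(2)y/2

Substituting into x + y:
(sqrt(2)x/2 - sqrt(2)y/2) + (sqrt(2)x/2 + sqrt(2)y/2)
= sqrt(2)x

This differs from the original expression x + y, so it is NOT invariant.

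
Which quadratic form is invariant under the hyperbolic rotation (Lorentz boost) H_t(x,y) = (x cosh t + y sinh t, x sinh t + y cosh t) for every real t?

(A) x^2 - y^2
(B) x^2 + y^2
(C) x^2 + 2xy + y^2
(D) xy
A

Write x' = x cosh t + y sinh t, y' = x sinh t + y cosh t and substitute into each option:
(A) x^2 - y^2: (x cosh t + y sinh t)^2 - (x sinh t + y cosh t)^2 = x^2(cosh^2 t - sinh^2 t) + 2xy(cosh t sinh t - sinh t cosh t) + y^2(sinh^2 t - cosh^2 t) = x^2 - y^2   [invariant, using cosh^2 t - sinh^2 t = 1]
(B) x^2 + y^2: (x cosh t + y sinh t)^2 + (x sinh t + y cosh t)^2 = (x^2 + y^2)(cosh^2 t + sinh^2 t) + 4xy sinh t cosh t = (x^2 + y^2) cosh 2t + 2xy sinh 2t   [not invariant for t != 0]
(C) x^2 + 2xy + y^2: (x' + y')^2 with x' + y' = (x + y)(cosh t + sinh t) = (x + y)e^t, so it becomes (x + y)^2 e^(2t)   [not invariant for t != 0]
(D) xy: (x cosh t + y sinh t)(x sinh t + y cosh t) = xy(cosh^2 t + sinh^2 t) + (x^2 + y^2) sinh t cosh t = xy cosh 2t + (x^2 + y^2)(sinh 2t)/2   [not invariant for t != 0]

Only (A) x^2 - y^2 is unchanged; it is the Minkowski form preserved by Lorentz boosts, just as x^2 + y^2 is preserved by ordinary rotations.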